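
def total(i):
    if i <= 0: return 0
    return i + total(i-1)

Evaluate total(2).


total(2)
= 2 + 1 + total(0)
= 2 + 1 + 0
= 3

3


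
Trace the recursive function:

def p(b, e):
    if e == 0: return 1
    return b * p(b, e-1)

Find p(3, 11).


p(3, 11)
= 3 * p(3, 10)
= 3 * 3 * p(3, 9)
= 3 * 3 * 3 * p(3, 8)
= 3 * 3 * 3 * 3 * p(3, 7)
= 3 * 3 * 3 * 3 * 3 * p(3, 6)
= 3 * 3 * 3 * 3 * 3 * 3 * p(3, 5)
= 3 * 3 * 3 * 3 * 3 * 3 * 3 * p(3, 4)
= 3 * 3 * 3 * 3 * 3 * 3 * 3 * 3 * p(3, 3)
= 3 * 3 * 3 * 3 * 3 * 3 * 3 * 3 * 3 * p(3, 2)
= 3 * 3 * 3 * 3 * 3 * 3 * 3 * 3 * 3 * 3 * p(3, 1)
= 3 * 3 * 3 * 3 * 3 * 3 * 3 * 3 * 3 * 3 * 3 * p(3, 0)
= 3 * 3 * 3 * 3 * 3 * 3 * 3 * 3 * 3 * 3 * 3 * 1
= 177147

177147


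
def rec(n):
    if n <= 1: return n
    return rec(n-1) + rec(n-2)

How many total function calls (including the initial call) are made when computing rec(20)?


Let C(n) = total calls for rec(n)
C(0) = 1, C(1) = 1
C(2) = 1 + C(1) + C(0) = 1 + 1 + 1 = 3
C(3) = 1 + C(2) + C(1) = 1 + 3 + 1 = 5
C(4) = 1 + C(3) + C(2) = 1 + 5 + 3 = 9
C(5) = 1 + C(4) + C(3) = 1 + 9 + 5 = 15
C(6) = 1 + C(5) + C(4) = 1 + 15 + 9 = 25
C(7) = 1 + C(6) + C(5) = 1 + 25 + 15 = 41
C(8) = 1 + C(7) + C(6) = 1 + 41 + 25 = 67
C(9) = 1 + C(8) + C(7) = 1 + 67 + 41 = 109
C(10) = 1 + C(9) + C(8) = 1 + 109 + 67 = 177
C(11) = 1 + C(10) + C(9) = 1 + 177 + 109 = 287
C(12) = 1 + C(11) + C(10) = 1 + 287 + 177 = 465
C(13) = 1 + C(12) + C(11) = 1 + 465 + 287 = 753
C(14) = 1 + C(13) + C(12) = 1 + 753 + 465 = 1219
C(15) = 1 + C(14) + C(13) = 1 + 1219 + 753 = 1973
C(16) = 1 + C(15) + C(14) = 1 + 1973 + 1219 = 3193
C(17) = 1 + C(16) + C(15) = 1 + 3193 + 1973 = 5167
C(18) = 1 + C(17) + C(16) = 1 + 5167 + 3193 = 8361
C(19) = 1 + C(18) + C(17) = 1 + 8361 + 5167 = 13529
C(20) = 1 + C(19) + C(18) = 1 + 13529 + 8361 = 21891

21891


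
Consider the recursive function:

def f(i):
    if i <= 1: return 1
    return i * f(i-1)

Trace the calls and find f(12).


f(12)
= 12 * f(11)
= 12 * 11 * f(10)
= 12 * 11 * 10 * f(9)
= 12 * 11 * 10 * 9 * f(8)
= 12 * 11 * 10 * 9 * 8 * f(7)
= 12 * 11 * 10 * 9 * 8 * 7 * f(6)
= 12 * 11 * 10 * 9 * 8 * 7 * 6 * f(5)
= 12 * 11 * 10 * 9 * 8 * 7 * 6 * 5 * f(4)
= 12 * 11 * 10 * 9 * 8 * 7 * 6 * 5 * 4 * f(3)
= 12 * 11 * 10 * 9 * 8 * 7 * 6 * 5 * 4 * 3 * f(2)
= 12 * 11 * 10 * 9 * 8 * 7 * 6 * 5 * 4 * 3 * 2 * f(1)
= 12 * 11 * 10 * 9 * 8 * 7 * 6 * 5 * 4 * 3 * 2 * 1
= 479001600

479001600


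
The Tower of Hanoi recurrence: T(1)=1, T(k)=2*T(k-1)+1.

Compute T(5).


T(5) = 2 * T(4) + 1
T(4) = 2 * T(3) + 1
T(3) = 2 * T(2) + 1
T(2) = 2 * T(1) + 1
T(1) = 1  (base case)
T(2) = 2 * 1 + 1 = 3
T(3) = 2 * 3 + 1 = 7
T(4) = 2 * 7 + 1 = 15
T(5) = 2 * 15 + 1 = 31

31


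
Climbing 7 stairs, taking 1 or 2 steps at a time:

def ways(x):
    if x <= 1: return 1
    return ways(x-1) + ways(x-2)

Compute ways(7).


Building up from base cases:
ways(0) = 1
ways(1) = 1
ways(2) = ways(1) + ways(0) = 1 + 1 = 2
ways(3) = ways(2) + ways(1) = 2 + 1 = 3
ways(4) = ways(3) + ways(2) = 3 + 2 = 5
ways(5) = ways(4) + ways(3) = 5 + 3 = 8
ways(6) = ways(5) + ways(4) = 8 + 5 = 13
ways(7) = ways(6) + ways(5) = 13 + 8 = 21

21


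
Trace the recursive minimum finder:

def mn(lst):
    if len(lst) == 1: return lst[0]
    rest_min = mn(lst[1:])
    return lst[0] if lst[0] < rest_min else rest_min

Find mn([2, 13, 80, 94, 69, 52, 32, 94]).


mn([2, 13, 80, 94, 69, 52, 32, 94]): compare 2 with mn([13, 80, 94, 69, 52, 32, 94])
mn([13, 80, 94, 69, 52, 32, 94]): compare 13 with mn([80, 94, 69, 52, 32, 94])
mn([80, 94, 69, 52, 32, 94]): compare 80 with mn([94, 69, 52, 32, 94])
mn([94, 69, 52, 32, 94]): compare 94 with mn([69, 52, 32, 94])
mn([69, 52, 32, 94]): compare 69 with mn([52, 32, 94])
mn([52, 32, 94]): compare 52 with mn([32, 94])
mn([32, 94]): compare 32 with mn([94])
mn([94]) = 94  (base case)
Compare 32 with 94 -> 32
Compare 52 with 32 -> 32
Compare 69 with 32 -> 32
Compare 94 with 32 -> 32
Compare 80 with 32 -> 32
Compare 13 with 32 -> 13
Compare 2 with 13 -> 2

2


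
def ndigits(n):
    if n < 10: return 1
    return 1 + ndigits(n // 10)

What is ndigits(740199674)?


ndigits(740199674) = 1 + ndigits(74019967)
ndigits(74019967) = 1 + ndigits(7401996)
ndigits(7401996) = 1 + ndigits(740199)
ndigits(740199) = 1 + ndigits(74019)
ndigits(74019) = 1 + ndigits(7401)
ndigits(7401) = 1 + ndigits(740)
ndigits(740) = 1 + ndigits(74)
ndigits(74) = 1 + ndigits(7)
ndigits(7) = 1  (base case: 7 < 10)
Unwinding: 1 + 1 + 1 + 1 + 1 + 1 + 1 + 1 + 1 = 9

9


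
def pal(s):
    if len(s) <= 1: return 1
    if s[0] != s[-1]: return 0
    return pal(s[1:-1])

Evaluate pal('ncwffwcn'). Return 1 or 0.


pal('ncwffwcn'): s[0]='n' == s[-1]='n' -> check pal('cwffwc')
pal('cwffwc'): s[0]='c' == s[-1]='c' -> check pal('wffw')
pal('wffw'): s[0]='w' == s[-1]='w' -> check pal('ff')
pal('ff'): s[0]='f' == s[-1]='f' -> check pal('')
pal(''): len <= 1 -> return 1  (base case)
Result: 1 (palindrome)

1


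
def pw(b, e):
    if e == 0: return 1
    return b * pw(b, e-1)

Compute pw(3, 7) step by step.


pw(3, 7)
= 3 * pw(3, 6)
= 3 * 3 * pw(3, 5)
= 3 * 3 * 3 * pw(3, 4)
= 3 * 3 * 3 * 3 * pw(3, 3)
= 3 * 3 * 3 * 3 * 3 * pw(3, 2)
= 3 * 3 * 3 * 3 * 3 * 3 * pw(3, 1)
= 3 * 3 * 3 * 3 * 3 * 3 * 3 * pw(3, 0)
= 3 * 3 * 3 * 3 * 3 * 3 * 3 * 1
= 2187

2187


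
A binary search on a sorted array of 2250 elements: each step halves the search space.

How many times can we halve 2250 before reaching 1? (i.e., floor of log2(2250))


2250 / 2 = 1125
1125 / 2 = 562
562 / 2 = 281
281 / 2 = 140
140 / 2 = 70
70 / 2 = 35
35 / 2 = 17
17 / 2 = 8
8 / 2 = 4
4 / 2 = 2
2 / 2 = 1
Reached 1 after 11 halvings

11


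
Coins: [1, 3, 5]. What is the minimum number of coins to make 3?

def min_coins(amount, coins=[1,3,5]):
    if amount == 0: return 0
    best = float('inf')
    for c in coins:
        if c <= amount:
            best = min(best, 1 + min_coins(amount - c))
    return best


Building up with DP:
min_coins(0) = 0
min_coins(1) = min(1+min_coins(0)=1+0=1) = 1
min_coins(2) = min(1+min_coins(1)=1+1=2) = 2
min_coins(3) = min(1+min_coins(2)=1+2=3, 1+min_coins(0)=1+0=1) = 1

1


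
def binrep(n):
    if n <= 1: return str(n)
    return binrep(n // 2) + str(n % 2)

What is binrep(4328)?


binrep(4328) = binrep(2164) + '0'
binrep(2164) = binrep(1082) + '0'
binrep(1082) = binrep(541) + '0'
binrep(541) = binrep(270) + '1'
binrep(270) = binrep(135) + '0'
binrep(135) = binrep(67) + '1'
binrep(67) = binrep(33) + '1'
binrep(33) = binrep(16) + '1'
binrep(16) = binrep(8) + '0'
binrep(8) = binrep(4) + '0'
binrep(4) = binrep(2) + '0'
binrep(2) = binrep(1) + '0'
binrep(1) = '1'  (base case)
Concatenating: '1' + '0' + '0' + '0' + '0' + '1' + '1' + '1' + '0' + '1' + '0' + '0' + '0' = '1000011101000'

1000011101000


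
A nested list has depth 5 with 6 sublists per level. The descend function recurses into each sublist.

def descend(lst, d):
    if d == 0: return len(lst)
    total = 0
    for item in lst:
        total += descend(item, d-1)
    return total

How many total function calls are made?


At depth 0 (root): 1 call
At depth 1: each of 1 parents calls descend on 6 children = 6 calls
At depth 2: each of 6 parents calls descend on 6 children = 36 calls
At depth 3: each of 36 parents calls descend on 6 children = 216 calls
At depth 4: each of 216 parents calls descend on 6 children = 1296 calls
At depth 5: each of 1296 parents calls descend on 6 children = 7776 calls
Total: 1 + 6 + 36 + 216 + 1296 + 7776 = 9331

9331


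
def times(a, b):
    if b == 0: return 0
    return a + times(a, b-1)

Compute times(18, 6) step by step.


times(18, 6) = 18 + times(18, 5)
times(18, 5) = 18 + times(18, 4)
times(18, 4) = 18 + times(18, 3)
times(18, 3) = 18 + times(18, 2)
times(18, 2) = 18 + times(18, 1)
times(18, 1) = 18 + times(18, 0)
times(18, 0) = 0  (base case)
Total: 18 + 18 + 18 + 18 + 18 + 18 + 0 = 108

108


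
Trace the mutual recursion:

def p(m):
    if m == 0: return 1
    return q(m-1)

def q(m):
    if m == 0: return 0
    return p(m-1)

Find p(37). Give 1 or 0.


p(37) = q(36)
q(36) = p(35)
p(35) = q(34)
q(34) = p(33)
p(33) = q(32)
q(32) = p(31)
p(31) = q(30)
q(30) = p(29)
p(29) = q(28)
q(28) = p(27)
p(27) = q(26)
q(26) = p(25)
p(25) = q(24)
q(24) = p(23)
p(23) = q(22)
q(22) = p(21)
p(21) = q(20)
q(20) = p(19)
p(19) = q(18)
q(18) = p(17)
p(17) = q(16)
q(16) = p(15)
p(15) = q(14)
q(14) = p(13)
p(13) = q(12)
q(12) = p(11)
p(11) = q(10)
q(10) = p(9)
p(9) = q(8)
q(8) = p(7)
p(7) = q(6)
q(6) = p(5)
p(5) = q(4)
q(4) = p(3)
p(3) = q(2)
q(2) = p(1)
p(1) = q(0)
q(0) = 0  (base case)
Result: 0

0


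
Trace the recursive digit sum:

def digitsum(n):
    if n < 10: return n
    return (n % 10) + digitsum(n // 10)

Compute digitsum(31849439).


digitsum(31849439) = 9 + digitsum(3184943)
digitsum(3184943) = 3 + digitsum(318494)
digitsum(318494) = 4 + digitsum(31849)
digitsum(31849) = 9 + digitsum(3184)
digitsum(3184) = 4 + digitsum(318)
digitsum(318) = 8 + digitsum(31)
digitsum(31) = 1 + digitsum(3)
digitsum(3) = 3  (base case)
Total: 9 + 3 + 4 + 9 + 4 + 8 + 1 + 3 = 41

41


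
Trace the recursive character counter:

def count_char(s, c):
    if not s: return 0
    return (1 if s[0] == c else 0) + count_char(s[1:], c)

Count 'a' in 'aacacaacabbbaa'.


s[0]='a' == 'a' -> 1
s[0]='a' == 'a' -> 1
s[0]='c' != 'a' -> 0
s[0]='a' == 'a' -> 1
s[0]='c' != 'a' -> 0
s[0]='a' == 'a' -> 1
s[0]='a' == 'a' -> 1
s[0]='c' != 'a' -> 0
s[0]='a' == 'a' -> 1
s[0]='b' != 'a' -> 0
s[0]='b' != 'a' -> 0
s[0]='b' != 'a' -> 0
s[0]='a' == 'a' -> 1
s[0]='a' == 'a' -> 1
Sum: 1 + 1 + 0 + 1 + 0 + 1 + 1 + 0 + 1 + 0 + 0 + 0 + 1 + 1 = 8

8


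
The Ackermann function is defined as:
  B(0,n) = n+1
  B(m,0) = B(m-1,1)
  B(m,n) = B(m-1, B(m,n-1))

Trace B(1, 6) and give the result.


B(1, 6) = B(0, B(1, 5))
  B(1, 5) = B(0, B(1, 4))
    B(1, 4) = B(0, B(1, 3))
      B(1, 3) = B(0, B(1, 2))
        B(1, 2) = B(0, B(1, 1))
          B(1, 1) = B(0, B(1, 0))
          B(1, 0) = B(0, 1)
          B(0, 1) = 2
            = B(0, 2)
          B(0, 2) = 3
          = B(0, 3)
          B(0, 3) = 4
        = B(0, 4)
        B(0, 4) = 5
      = B(0, 5)
      B(0, 5) = 6
    = B(0, 6)
    B(0, 6) = 7
  = B(0, 7)
  B(0, 7) = 8
Result: B(1, 6) = 8

8


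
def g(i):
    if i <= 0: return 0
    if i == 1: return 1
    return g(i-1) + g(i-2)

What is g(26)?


Computing g(26) bottom-up:
g(0) = 0
g(1) = 1
g(2) = g(1) + g(0) = 1 + 0 = 1
g(3) = g(2) + g(1) = 1 + 1 = 2
g(4) = g(3) + g(2) = 2 + 1 = 3
g(5) = g(4) + g(3) = 3 + 2 = 5
g(6) = g(5) + g(4) = 5 + 3 = 8
g(7) = g(6) + g(5) = 8 + 5 = 13
g(8) = g(7) + g(6) = 13 + 8 = 21
g(9) = g(8) + g(7) = 21 + 13 = 34
g(10) = g(9) + g(8) = 34 + 21 = 55
g(11) = g(10) + g(9) = 55 + 34 = 89
g(12) = g(11) + g(10) = 89 + 55 = 144
g(13) = g(12) + g(11) = 144 + 89 = 233
g(14) = g(13) + g(12) = 233 + 144 = 377
g(15) = g(14) + g(13) = 377 + 233 = 610
g(16) = g(15) + g(14) = 610 + 377 = 987
g(17) = g(16) + g(15) = 987 + 610 = 1597
g(18) = g(17) + g(16) = 1597 + 987 = 2584
g(19) = g(18) + g(17) = 2584 + 1597 = 4181
g(20) = g(19) + g(18) = 4181 + 2584 = 6765
g(21) = g(20) + g(19) = 6765 + 4181 = 10946
g(22) = g(21) + g(20) = 10946 + 6765 = 17711
g(23) = g(22) + g(21) = 17711 + 10946 = 28657
g(24) = g(23) + g(22) = 28657 + 17711 = 46368
g(25) = g(24) + g(23) = 46368 + 28657 = 75025
g(26) = g(25) + g(24) = 75025 + 46368 = 121393

121393


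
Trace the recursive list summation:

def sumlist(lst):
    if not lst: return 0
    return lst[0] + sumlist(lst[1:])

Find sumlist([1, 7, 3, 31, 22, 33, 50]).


sumlist([1, 7, 3, 31, 22, 33, 50]) = 1 + sumlist([7, 3, 31, 22, 33, 50])
sumlist([7, 3, 31, 22, 33, 50]) = 7 + sumlist([3, 31, 22, 33, 50])
sumlist([3, 31, 22, 33, 50]) = 3 + sumlist([31, 22, 33, 50])
sumlist([31, 22, 33, 50]) = 31 + sumlist([22, 33, 50])
sumlist([22, 33, 50]) = 22 + sumlist([33, 50])
sumlist([33, 50]) = 33 + sumlist([50])
sumlist([50]) = 50 + sumlist([])
sumlist([]) = 0  (base case)
Total: 1 + 7 + 3 + 31 + 22 + 33 + 50 + 0 = 147

147


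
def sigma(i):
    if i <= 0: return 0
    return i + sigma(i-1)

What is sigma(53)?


sigma(53)
= 53 + 52 + 51 + 50 + 49 + 48 + 47 + 46 + 45 + 44 + 43 + 42 + 41 + 40 + 39 + 38 + 37 + 36 + 35 + 34 + 33 + 32 + 31 + 30 + 29 + 28 + 27 + 26 + 25 + 24 + 23 + 22 + 21 + 20 + 19 + 18 + 17 + 16 + 15 + 14 + 13 + 12 + 11 + 10 + 9 + 8 + 7 + 6 + 5 + 4 + 3 + 2 + 1 + sigma(0)
= 53 + 52 + 51 + 50 + 49 + 48 + 47 + 46 + 45 + 44 + 43 + 42 + 41 + 40 + 39 + 38 + 37 + 36 + 35 + 34 + 33 + 32 + 31 + 30 + 29 + 28 + 27 + 26 + 25 + 24 + 23 + 22 + 21 + 20 + 19 + 18 + 17 + 16 + 15 + 14 + 13 + 12 + 11 + 10 + 9 + 8 + 7 + 6 + 5 + 4 + 3 + 2 + 1 + 0
= 1431

1431


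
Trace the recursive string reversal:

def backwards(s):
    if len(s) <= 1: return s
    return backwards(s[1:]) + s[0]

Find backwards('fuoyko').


backwards('fuoyko') = backwards('uoyko') + 'f'
backwards('uoyko') = backwards('oyko') + 'u'
backwards('oyko') = backwards('yko') + 'o'
backwards('yko') = backwards('ko') + 'y'
backwards('ko') = backwards('o') + 'k'
backwards('o') = 'o'  (base case)
Concatenating: 'o' + 'k' + 'y' + 'o' + 'u' + 'f' = 'okyouf'

okyouf


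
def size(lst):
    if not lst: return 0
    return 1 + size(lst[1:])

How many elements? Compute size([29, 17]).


size([29, 17]) = 1 + size([17])
size([17]) = 1 + size([])
size([]) = 0  (base case)
Unwinding: 1 + 1 + 0 = 2

2


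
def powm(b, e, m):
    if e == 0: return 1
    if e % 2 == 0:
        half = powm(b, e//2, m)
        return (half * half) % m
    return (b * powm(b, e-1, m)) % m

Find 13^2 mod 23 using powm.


powm(13, 2, 23): e is even, compute powm(13, 1, 23)
  powm(13, 1, 23): e is odd, compute powm(13, 0, 23)
    powm(13, 0, 23) = 1
  (13 * 1) % 23 = 13
half=13, (13*13) % 23 = 8

8


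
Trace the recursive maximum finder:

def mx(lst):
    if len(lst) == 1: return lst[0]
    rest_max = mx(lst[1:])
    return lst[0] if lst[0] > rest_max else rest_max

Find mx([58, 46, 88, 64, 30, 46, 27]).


mx([58, 46, 88, 64, 30, 46, 27]): compare 58 with mx([46, 88, 64, 30, 46, 27])
mx([46, 88, 64, 30, 46, 27]): compare 46 with mx([88, 64, 30, 46, 27])
mx([88, 64, 30, 46, 27]): compare 88 with mx([64, 30, 46, 27])
mx([64, 30, 46, 27]): compare 64 with mx([30, 46, 27])
mx([30, 46, 27]): compare 30 with mx([46, 27])
mx([46, 27]): compare 46 with mx([27])
mx([27]) = 27  (base case)
Compare 46 with 27 -> 46
Compare 30 with 46 -> 46
Compare 64 with 46 -> 64
Compare 88 with 64 -> 88
Compare 46 with 88 -> 88
Compare 58 with 88 -> 88

88


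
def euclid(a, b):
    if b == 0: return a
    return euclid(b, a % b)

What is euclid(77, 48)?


euclid(77, 48) = euclid(48, 29)
euclid(48, 29) = euclid(29, 19)
euclid(29, 19) = euclid(19, 10)
euclid(19, 10) = euclid(10, 9)
euclid(10, 9) = euclid(9, 1)
euclid(9, 1) = euclid(1, 0)
euclid(1, 0) = 1  (base case)

1


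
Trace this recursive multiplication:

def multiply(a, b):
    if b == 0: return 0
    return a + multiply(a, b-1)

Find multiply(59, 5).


multiply(59, 5) = 59 + multiply(59, 4)
multiply(59, 4) = 59 + multiply(59, 3)
multiply(59, 3) = 59 + multiply(59, 2)
multiply(59, 2) = 59 + multiply(59, 1)
multiply(59, 1) = 59 + multiply(59, 0)
multiply(59, 0) = 0  (base case)
Total: 59 + 59 + 59 + 59 + 59 + 0 = 295

295


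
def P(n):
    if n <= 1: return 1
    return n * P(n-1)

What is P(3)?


P(3)
= 3 * P(2)
= 3 * 2 * P(1)
= 3 * 2 * 1
= 6

6


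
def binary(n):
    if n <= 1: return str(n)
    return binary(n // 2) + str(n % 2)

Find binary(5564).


binary(5564) = binary(2782) + '0'
binary(2782) = binary(1391) + '0'
binary(1391) = binary(695) + '1'
binary(695) = binary(347) + '1'
binary(347) = binary(173) + '1'
binary(173) = binary(86) + '1'
binary(86) = binary(43) + '0'
binary(43) = binary(21) + '1'
binary(21) = binary(10) + '1'
binary(10) = binary(5) + '0'
binary(5) = binary(2) + '1'
binary(2) = binary(1) + '0'
binary(1) = '1'  (base case)
Concatenating: '1' + '0' + '1' + '0' + '1' + '1' + '0' + '1' + '1' + '1' + '1' + '0' + '0' = '1010110111100'

1010110111100


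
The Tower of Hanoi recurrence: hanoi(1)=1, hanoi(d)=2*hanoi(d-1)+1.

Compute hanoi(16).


hanoi(16) = 2 * hanoi(15) + 1
hanoi(15) = 2 * hanoi(14) + 1
hanoi(14) = 2 * hanoi(13) + 1
hanoi(13) = 2 * hanoi(12) + 1
hanoi(12) = 2 * hanoi(11) + 1
hanoi(11) = 2 * hanoi(10) + 1
hanoi(10) = 2 * hanoi(9) + 1
hanoi(9) = 2 * hanoi(8) + 1
hanoi(8) = 2 * hanoi(7) + 1
hanoi(7) = 2 * hanoi(6) + 1
hanoi(6) = 2 * hanoi(5) + 1
hanoi(5) = 2 * hanoi(4) + 1
hanoi(4) = 2 * hanoi(3) + 1
hanoi(3) = 2 * hanoi(2) + 1
hanoi(2) = 2 * hanoi(1) + 1
hanoi(1) = 1  (base case)
hanoi(2) = 2 * 1 + 1 = 3
hanoi(3) = 2 * 3 + 1 = 7
hanoi(4) = 2 * 7 + 1 = 15
hanoi(5) = 2 * 15 + 1 = 31
hanoi(6) = 2 * 31 + 1 = 63
hanoi(7) = 2 * 63 + 1 = 127
hanoi(8) = 2 * 127 + 1 = 255
hanoi(9) = 2 * 255 + 1 = 511
hanoi(10) = 2 * 511 + 1 = 1023
hanoi(11) = 2 * 1023 + 1 = 2047
hanoi(12) = 2 * 2047 + 1 = 4095
hanoi(13) = 2 * 4095 + 1 = 8191
hanoi(14) = 2 * 8191 + 1 = 16383
hanoi(15) = 2 * 16383 + 1 = 32767
hanoi(16) = 2 * 32767 + 1 = 65535

65535


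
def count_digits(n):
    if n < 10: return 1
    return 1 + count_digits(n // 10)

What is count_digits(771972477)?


count_digits(771972477) = 1 + count_digits(77197247)
count_digits(77197247) = 1 + count_digits(7719724)
count_digits(7719724) = 1 + count_digits(771972)
count_digits(771972) = 1 + count_digits(77197)
count_digits(77197) = 1 + count_digits(7719)
count_digits(7719) = 1 + count_digits(771)
count_digits(771) = 1 + count_digits(77)
count_digits(77) = 1 + count_digits(7)
count_digits(7) = 1  (base case: 7 < 10)
Unwinding: 1 + 1 + 1 + 1 + 1 + 1 + 1 + 1 + 1 = 9

9


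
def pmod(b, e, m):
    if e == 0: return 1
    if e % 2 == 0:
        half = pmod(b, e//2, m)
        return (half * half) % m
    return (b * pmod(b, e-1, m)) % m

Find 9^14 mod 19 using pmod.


pmod(9, 14, 19): e is even, compute pmod(9, 7, 19)
  pmod(9, 7, 19): e is odd, compute pmod(9, 6, 19)
    pmod(9, 6, 19): e is even, compute pmod(9, 3, 19)
      pmod(9, 3, 19): e is odd, compute pmod(9, 2, 19)
        pmod(9, 2, 19): e is even, compute pmod(9, 1, 19)
          pmod(9, 1, 19): e is odd, compute pmod(9, 0, 19)
          pmod(9, 0, 19) = 1
          (9 * 1) % 19 = 9
        half=9, (9*9) % 19 = 5
      (9 * 5) % 19 = 7
    half=7, (7*7) % 19 = 11
  (9 * 11) % 19 = 4
half=4, (4*4) % 19 = 16

16


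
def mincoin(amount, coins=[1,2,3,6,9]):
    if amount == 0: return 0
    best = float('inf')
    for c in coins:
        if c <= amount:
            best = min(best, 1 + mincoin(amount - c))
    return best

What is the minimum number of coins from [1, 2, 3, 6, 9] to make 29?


Building up with DP:
mincoin(0) = 0
mincoin(1) = min(1+mincoin(0)=1+0=1) = 1
mincoin(2) = min(1+mincoin(1)=1+1=2, 1+mincoin(0)=1+0=1) = 1
mincoin(3) = min(1+mincoin(2)=1+1=2, 1+mincoin(1)=1+1=2, 1+mincoin(0)=1+0=1) = 1
mincoin(4) = min(1+mincoin(3)=1+1=2, 1+mincoin(2)=1+1=2, 1+mincoin(1)=1+1=2) = 2
mincoin(5) = min(1+mincoin(4)=1+2=3, 1+mincoin(3)=1+1=2, 1+mincoin(2)=1+1=2) = 2
mincoin(6) = min(1+mincoin(5)=1+2=3, 1+mincoin(4)=1+2=3, 1+mincoin(3)=1+1=2, 1+mincoin(0)=1+0=1) = 1
mincoin(7) = min(1+mincoin(6)=1+1=2, 1+mincoin(5)=1+2=3, 1+mincoin(4)=1+2=3, 1+mincoin(1)=1+1=2) = 2
mincoin(8) = min(1+mincoin(7)=1+2=3, 1+mincoin(6)=1+1=2, 1+mincoin(5)=1+2=3, 1+mincoin(2)=1+1=2) = 2
mincoin(9) = min(1+mincoin(8)=1+2=3, 1+mincoin(7)=1+2=3, 1+mincoin(6)=1+1=2, 1+mincoin(3)=1+1=2, 1+mincoin(0)=1+0=1) = 1
mincoin(10) = min(1+mincoin(9)=1+1=2, 1+mincoin(8)=1+2=3, 1+mincoin(7)=1+2=3, 1+mincoin(4)=1+2=3, 1+mincoin(1)=1+1=2) = 2
mincoin(11) = min(1+mincoin(10)=1+2=3, 1+mincoin(9)=1+1=2, 1+mincoin(8)=1+2=3, 1+mincoin(5)=1+2=3, 1+mincoin(2)=1+1=2) = 2
mincoin(12) = min(1+mincoin(11)=1+2=3, 1+mincoin(10)=1+2=3, 1+mincoin(9)=1+1=2, 1+mincoin(6)=1+1=2, 1+mincoin(3)=1+1=2) = 2
mincoin(13) = min(1+mincoin(12)=1+2=3, 1+mincoin(11)=1+2=3, 1+mincoin(10)=1+2=3, 1+mincoin(7)=1+2=3, 1+mincoin(4)=1+2=3) = 3
mincoin(14) = min(1+mincoin(13)=1+3=4, 1+mincoin(12)=1+2=3, 1+mincoin(11)=1+2=3, 1+mincoin(8)=1+2=3, 1+mincoin(5)=1+2=3) = 3
mincoin(15) = min(1+mincoin(14)=1+3=4, 1+mincoin(13)=1+3=4, 1+mincoin(12)=1+2=3, 1+mincoin(9)=1+1=2, 1+mincoin(6)=1+1=2) = 2
mincoin(16) = min(1+mincoin(15)=1+2=3, 1+mincoin(14)=1+3=4, 1+mincoin(13)=1+3=4, 1+mincoin(10)=1+2=3, 1+mincoin(7)=1+2=3) = 3
mincoin(17) = min(1+mincoin(16)=1+3=4, 1+mincoin(15)=1+2=3, 1+mincoin(14)=1+3=4, 1+mincoin(11)=1+2=3, 1+mincoin(8)=1+2=3) = 3
mincoin(18) = min(1+mincoin(17)=1+3=4, 1+mincoin(16)=1+3=4, 1+mincoin(15)=1+2=3, 1+mincoin(12)=1+2=3, 1+mincoin(9)=1+1=2) = 2
mincoin(19) = min(1+mincoin(18)=1+2=3, 1+mincoin(17)=1+3=4, 1+mincoin(16)=1+3=4, 1+mincoin(13)=1+3=4, 1+mincoin(10)=1+2=3) = 3
mincoin(20) = min(1+mincoin(19)=1+3=4, 1+mincoin(18)=1+2=3, 1+mincoin(17)=1+3=4, 1+mincoin(14)=1+3=4, 1+mincoin(11)=1+2=3) = 3
mincoin(21) = min(1+mincoin(20)=1+3=4, 1+mincoin(19)=1+3=4, 1+mincoin(18)=1+2=3, 1+mincoin(15)=1+2=3, 1+mincoin(12)=1+2=3) = 3
mincoin(22) = min(1+mincoin(21)=1+3=4, 1+mincoin(20)=1+3=4, 1+mincoin(19)=1+3=4, 1+mincoin(16)=1+3=4, 1+mincoin(13)=1+3=4) = 4
mincoin(23) = min(1+mincoin(22)=1+4=5, 1+mincoin(21)=1+3=4, 1+mincoin(20)=1+3=4, 1+mincoin(17)=1+3=4, 1+mincoin(14)=1+3=4) = 4
mincoin(24) = min(1+mincoin(23)=1+4=5, 1+mincoin(22)=1+4=5, 1+mincoin(21)=1+3=4, 1+mincoin(18)=1+2=3, 1+mincoin(15)=1+2=3) = 3
mincoin(25) = min(1+mincoin(24)=1+3=4, 1+mincoin(23)=1+4=5, 1+mincoin(22)=1+4=5, 1+mincoin(19)=1+3=4, 1+mincoin(16)=1+3=4) = 4
mincoin(26) = min(1+mincoin(25)=1+4=5, 1+mincoin(24)=1+3=4, 1+mincoin(23)=1+4=5, 1+mincoin(20)=1+3=4, 1+mincoin(17)=1+3=4) = 4
mincoin(27) = min(1+mincoin(26)=1+4=5, 1+mincoin(25)=1+4=5, 1+mincoin(24)=1+3=4, 1+mincoin(21)=1+3=4, 1+mincoin(18)=1+2=3) = 3
mincoin(28) = min(1+mincoin(27)=1+3=4, 1+mincoin(26)=1+4=5, 1+mincoin(25)=1+4=5, 1+mincoin(22)=1+4=5, 1+mincoin(19)=1+3=4) = 4
mincoin(29) = min(1+mincoin(28)=1+4=5, 1+mincoin(27)=1+3=4, 1+mincoin(26)=1+4=5, 1+mincoin(23)=1+4=5, 1+mincoin(20)=1+3=4) = 4

4


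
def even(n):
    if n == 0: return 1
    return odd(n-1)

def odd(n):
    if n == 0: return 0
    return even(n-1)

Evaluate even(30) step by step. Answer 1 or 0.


even(30) = odd(29)
odd(29) = even(28)
even(28) = odd(27)
odd(27) = even(26)
even(26) = odd(25)
odd(25) = even(24)
even(24) = odd(23)
odd(23) = even(22)
even(22) = odd(21)
odd(21) = even(20)
even(20) = odd(19)
odd(19) = even(18)
even(18) = odd(17)
odd(17) = even(16)
even(16) = odd(15)
odd(15) = even(14)
even(14) = odd(13)
odd(13) = even(12)
even(12) = odd(11)
odd(11) = even(10)
even(10) = odd(9)
odd(9) = even(8)
even(8) = odd(7)
odd(7) = even(6)
even(6) = odd(5)
odd(5) = even(4)
even(4) = odd(3)
odd(3) = even(2)
even(2) = odd(1)
odd(1) = even(0)
even(0) = 1  (base case)
Result: 1

1


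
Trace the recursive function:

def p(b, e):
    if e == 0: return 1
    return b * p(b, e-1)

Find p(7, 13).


p(7, 13)
= 7 * p(7, 12)
= 7 * 7 * p(7, 11)
= 7 * 7 * 7 * p(7, 10)
= 7 * 7 * 7 * 7 * p(7, 9)
= 7 * 7 * 7 * 7 * 7 * p(7, 8)
= 7 * 7 * 7 * 7 * 7 * 7 * p(7, 7)
= 7 * 7 * 7 * 7 * 7 * 7 * 7 * p(7, 6)
= 7 * 7 * 7 * 7 * 7 * 7 * 7 * 7 * p(7, 5)
= 7 * 7 * 7 * 7 * 7 * 7 * 7 * 7 * 7 * p(7, 4)
= 7 * 7 * 7 * 7 * 7 * 7 * 7 * 7 * 7 * 7 * p(7, 3)
= 7 * 7 * 7 * 7 * 7 * 7 * 7 * 7 * 7 * 7 * 7 * p(7, 2)
= 7 * 7 * 7 * 7 * 7 * 7 * 7 * 7 * 7 * 7 * 7 * 7 * p(7, 1)
= 7 * 7 * 7 * 7 * 7 * 7 * 7 * 7 * 7 * 7 * 7 * 7 * 7 * p(7, 0)
= 7 * 7 * 7 * 7 * 7 * 7 * 7 * 7 * 7 * 7 * 7 * 7 * 7 * 1
= 96889010407

96889010407


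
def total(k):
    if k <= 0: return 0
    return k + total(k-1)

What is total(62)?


total(62)
= 62 + 61 + 60 + 59 + 58 + 57 + 56 + 55 + 54 + 53 + 52 + 51 + 50 + 49 + 48 + 47 + 46 + 45 + 44 + 43 + 42 + 41 + 40 + 39 + 38 + 37 + 36 + 35 + 34 + 33 + 32 + 31 + 30 + 29 + 28 + 27 + 26 + 25 + 24 + 23 + 22 + 21 + 20 + 19 + 18 + 17 + 16 + 15 + 14 + 13 + 12 + 11 + 10 + 9 + 8 + 7 + 6 + 5 + 4 + 3 + 2 + 1 + total(0)
= 62 + 61 + 60 + 59 + 58 + 57 + 56 + 55 + 54 + 53 + 52 + 51 + 50 + 49 + 48 + 47 + 46 + 45 + 44 + 43 + 42 + 41 + 40 + 39 + 38 + 37 + 36 + 35 + 34 + 33 + 32 + 31 + 30 + 29 + 28 + 27 + 26 + 25 + 24 + 23 + 22 + 21 + 20 + 19 + 18 + 17 + 16 + 15 + 14 + 13 + 12 + 11 + 10 + 9 + 8 + 7 + 6 + 5 + 4 + 3 + 2 + 1 + 0
= 1953

1953


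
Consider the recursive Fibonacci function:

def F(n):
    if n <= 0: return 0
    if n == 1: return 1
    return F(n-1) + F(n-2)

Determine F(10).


Computing F(10) bottom-up:
F(0) = 0
F(1) = 1
F(2) = F(1) + F(0) = 1 + 0 = 1
F(3) = F(2) + F(1) = 1 + 1 = 2
F(4) = F(3) + F(2) = 2 + 1 = 3
F(5) = F(4) + F(3) = 3 + 2 = 5
F(6) = F(5) + F(4) = 5 + 3 = 8
F(7) = F(6) + F(5) = 8 + 5 = 13
F(8) = F(7) + F(6) = 13 + 8 = 21
F(9) = F(8) + F(7) = 21 + 13 = 34
F(10) = F(9) + F(8) = 34 + 21 = 55

55


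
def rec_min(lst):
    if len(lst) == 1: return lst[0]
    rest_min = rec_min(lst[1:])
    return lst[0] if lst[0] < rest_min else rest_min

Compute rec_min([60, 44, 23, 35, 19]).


rec_min([60, 44, 23, 35, 19]): compare 60 with rec_min([44, 23, 35, 19])
rec_min([44, 23, 35, 19]): compare 44 with rec_min([23, 35, 19])
rec_min([23, 35, 19]): compare 23 with rec_min([35, 19])
rec_min([35, 19]): compare 35 with rec_min([19])
rec_min([19]) = 19  (base case)
Compare 35 with 19 -> 19
Compare 23 with 19 -> 19
Compare 44 with 19 -> 19
Compare 60 with 19 -> 19

19


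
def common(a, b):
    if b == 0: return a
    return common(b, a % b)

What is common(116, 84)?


common(116, 84) = common(84, 32)
common(84, 32) = common(32, 20)
common(32, 20) = common(20, 12)
common(20, 12) = common(12, 8)
common(12, 8) = common(8, 4)
common(8, 4) = common(4, 0)
common(4, 0) = 4  (base case)

4


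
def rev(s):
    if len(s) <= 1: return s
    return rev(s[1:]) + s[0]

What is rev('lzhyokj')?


rev('lzhyokj') = rev('zhyokj') + 'l'
rev('zhyokj') = rev('hyokj') + 'z'
rev('hyokj') = rev('yokj') + 'h'
rev('yokj') = rev('okj') + 'y'
rev('okj') = rev('kj') + 'o'
rev('kj') = rev('j') + 'k'
rev('j') = 'j'  (base case)
Concatenating: 'j' + 'k' + 'o' + 'y' + 'h' + 'z' + 'l' = 'jkoyhzl'

jkoyhzl


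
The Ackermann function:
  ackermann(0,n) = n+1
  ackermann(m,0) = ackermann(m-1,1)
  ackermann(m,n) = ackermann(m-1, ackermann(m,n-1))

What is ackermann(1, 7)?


ackermann(1, 7) = ackermann(0, ackermann(1, 6))
  ackermann(1, 6) = ackermann(0, ackermann(1, 5))
    ackermann(1, 5) = ackermann(0, ackermann(1, 4))
      ackermann(1, 4) = ackermann(0, ackermann(1, 3))
        ackermann(1, 3) = ackermann(0, ackermann(1, 2))
          ackermann(1, 2) = ackermann(0, ackermann(1, 1))
          ackermann(1, 1) = ackermann(0, ackermann(1, 0))
          ackermann(1, 0) = ackermann(0, 1)
          ackermann(0, 1) = 2
            = ackermann(0, 2)
          ackermann(0, 2) = 3
            = ackermann(0, 3)
          ackermann(0, 3) = 4
          = ackermann(0, 4)
          ackermann(0, 4) = 5
        = ackermann(0, 5)
        ackermann(0, 5) = 6
      = ackermann(0, 6)
      ackermann(0, 6) = 7
    = ackermann(0, 7)
    ackermann(0, 7) = 8
  = ackermann(0, 8)
  ackermann(0, 8) = 9
Result: ackermann(1, 7) = 9

9


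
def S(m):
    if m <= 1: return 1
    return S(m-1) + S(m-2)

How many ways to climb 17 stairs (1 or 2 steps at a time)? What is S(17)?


Building up from base cases:
S(0) = 1
S(1) = 1
S(2) = S(1) + S(0) = 1 + 1 = 2
S(3) = S(2) + S(1) = 2 + 1 = 3
S(4) = S(3) + S(2) = 3 + 2 = 5
S(5) = S(4) + S(3) = 5 + 3 = 8
S(6) = S(5) + S(4) = 8 + 5 = 13
S(7) = S(6) + S(5) = 13 + 8 = 21
S(8) = S(7) + S(6) = 21 + 13 = 34
S(9) = S(8) + S(7) = 34 + 21 = 55
S(10) = S(9) + S(8) = 55 + 34 = 89
S(11) = S(10) + S(9) = 89 + 55 = 144
S(12) = S(11) + S(10) = 144 + 89 = 233
S(13) = S(12) + S(11) = 233 + 144 = 377
S(14) = S(13) + S(12) = 377 + 233 = 610
S(15) = S(14) + S(13) = 610 + 377 = 987
S(16) = S(15) + S(14) = 987 + 610 = 1597
S(17) = S(16) + S(15) = 1597 + 987 = 2584

2584


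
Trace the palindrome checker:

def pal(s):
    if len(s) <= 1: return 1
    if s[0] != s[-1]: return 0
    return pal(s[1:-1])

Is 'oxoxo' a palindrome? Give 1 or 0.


pal('oxoxo'): s[0]='o' == s[-1]='o' -> check pal('xox')
pal('xox'): s[0]='x' == s[-1]='x' -> check pal('o')
pal('o'): len <= 1 -> return 1  (base case)
Result: 1 (palindrome)

1


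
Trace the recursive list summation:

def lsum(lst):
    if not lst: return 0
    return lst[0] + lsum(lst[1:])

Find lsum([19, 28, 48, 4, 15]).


lsum([19, 28, 48, 4, 15]) = 19 + lsum([28, 48, 4, 15])
lsum([28, 48, 4, 15]) = 28 + lsum([48, 4, 15])
lsum([48, 4, 15]) = 48 + lsum([4, 15])
lsum([4, 15]) = 4 + lsum([15])
lsum([15]) = 15 + lsum([])
lsum([]) = 0  (base case)
Total: 19 + 28 + 48 + 4 + 15 + 0 = 114

114


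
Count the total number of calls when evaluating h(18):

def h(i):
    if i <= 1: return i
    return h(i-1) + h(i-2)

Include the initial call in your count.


Let C(n) = total calls for h(n)
C(0) = 1, C(1) = 1
C(2) = 1 + C(1) + C(0) = 1 + 1 + 1 = 3
C(3) = 1 + C(2) + C(1) = 1 + 3 + 1 = 5
C(4) = 1 + C(3) + C(2) = 1 + 5 + 3 = 9
C(5) = 1 + C(4) + C(3) = 1 + 9 + 5 = 15
C(6) = 1 + C(5) + C(4) = 1 + 15 + 9 = 25
C(7) = 1 + C(6) + C(5) = 1 + 25 + 15 = 41
C(8) = 1 + C(7) + C(6) = 1 + 41 + 25 = 67
C(9) = 1 + C(8) + C(7) = 1 + 67 + 41 = 109
C(10) = 1 + C(9) + C(8) = 1 + 109 + 67 = 177
C(11) = 1 + C(10) + C(9) = 1 + 177 + 109 = 287
C(12) = 1 + C(11) + C(10) = 1 + 287 + 177 = 465
C(13) = 1 + C(12) + C(11) = 1 + 465 + 287 = 753
C(14) = 1 + C(13) + C(12) = 1 + 753 + 465 = 1219
C(15) = 1 + C(14) + C(13) = 1 + 1219 + 753 = 1973
C(16) = 1 + C(15) + C(14) = 1 + 1973 + 1219 = 3193
C(17) = 1 + C(16) + C(15) = 1 + 3193 + 1973 = 5167
C(18) = 1 + C(17) + C(16) = 1 + 5167 + 3193 = 8361

8361


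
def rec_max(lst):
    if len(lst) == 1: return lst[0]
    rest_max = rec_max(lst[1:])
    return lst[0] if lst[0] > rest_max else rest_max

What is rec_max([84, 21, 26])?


rec_max([84, 21, 26]): compare 84 with rec_max([21, 26])
rec_max([21, 26]): compare 21 with rec_max([26])
rec_max([26]) = 26  (base case)
Compare 21 with 26 -> 26
Compare 84 with 26 -> 84

84


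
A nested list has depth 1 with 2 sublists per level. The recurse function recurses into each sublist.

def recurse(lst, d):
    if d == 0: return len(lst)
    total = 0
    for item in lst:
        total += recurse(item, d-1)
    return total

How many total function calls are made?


At depth 0 (root): 1 call
At depth 1: each of 1 parents calls recurse on 2 children = 2 calls
Total: 1 + 2 = 3

3


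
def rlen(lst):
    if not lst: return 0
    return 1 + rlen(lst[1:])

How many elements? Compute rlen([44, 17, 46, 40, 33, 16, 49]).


rlen([44, 17, 46, 40, 33, 16, 49]) = 1 + rlen([17, 46, 40, 33, 16, 49])
rlen([17, 46, 40, 33, 16, 49]) = 1 + rlen([46, 40, 33, 16, 49])
rlen([46, 40, 33, 16, 49]) = 1 + rlen([40, 33, 16, 49])
rlen([40, 33, 16, 49]) = 1 + rlen([33, 16, 49])
rlen([33, 16, 49]) = 1 + rlen([16, 49])
rlen([16, 49]) = 1 + rlen([49])
rlen([49]) = 1 + rlen([])
rlen([]) = 0  (base case)
Unwinding: 1 + 1 + 1 + 1 + 1 + 1 + 1 + 0 = 7

7


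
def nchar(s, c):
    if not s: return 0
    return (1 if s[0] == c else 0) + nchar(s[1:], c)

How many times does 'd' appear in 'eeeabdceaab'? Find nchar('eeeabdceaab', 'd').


s[0]='e' != 'd' -> 0
s[0]='e' != 'd' -> 0
s[0]='e' != 'd' -> 0
s[0]='a' != 'd' -> 0
s[0]='b' != 'd' -> 0
s[0]='d' == 'd' -> 1
s[0]='c' != 'd' -> 0
s[0]='e' != 'd' -> 0
s[0]='a' != 'd' -> 0
s[0]='a' != 'd' -> 0
s[0]='b' != 'd' -> 0
Sum: 0 + 0 + 0 + 0 + 0 + 1 + 0 + 0 + 0 + 0 + 0 = 1

1


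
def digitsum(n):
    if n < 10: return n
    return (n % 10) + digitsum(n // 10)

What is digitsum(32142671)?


digitsum(32142671) = 1 + digitsum(3214267)
digitsum(3214267) = 7 + digitsum(321426)
digitsum(321426) = 6 + digitsum(32142)
digitsum(32142) = 2 + digitsum(3214)
digitsum(3214) = 4 + digitsum(321)
digitsum(321) = 1 + digitsum(32)
digitsum(32) = 2 + digitsum(3)
digitsum(3) = 3  (base case)
Total: 1 + 7 + 6 + 2 + 4 + 1 + 2 + 3 = 26

26


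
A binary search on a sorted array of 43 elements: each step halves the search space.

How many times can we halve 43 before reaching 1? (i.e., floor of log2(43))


43 / 2 = 21
21 / 2 = 10
10 / 2 = 5
5 / 2 = 2
2 / 2 = 1
Reached 1 after 5 halvings

5


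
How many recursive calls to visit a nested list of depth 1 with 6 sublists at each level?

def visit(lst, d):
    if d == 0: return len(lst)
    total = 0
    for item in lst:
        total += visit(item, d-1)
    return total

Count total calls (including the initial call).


At depth 0 (root): 1 call
At depth 1: each of 1 parents calls visit on 6 children = 6 calls
Total: 1 + 6 = 7

7


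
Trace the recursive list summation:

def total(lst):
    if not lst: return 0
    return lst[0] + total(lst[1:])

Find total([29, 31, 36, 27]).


total([29, 31, 36, 27]) = 29 + total([31, 36, 27])
total([31, 36, 27]) = 31 + total([36, 27])
total([36, 27]) = 36 + total([27])
total([27]) = 27 + total([])
total([]) = 0  (base case)
Total: 29 + 31 + 36 + 27 + 0 = 123

123


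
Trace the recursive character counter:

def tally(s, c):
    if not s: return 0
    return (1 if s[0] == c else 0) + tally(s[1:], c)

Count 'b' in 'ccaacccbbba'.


s[0]='c' != 'b' -> 0
s[0]='c' != 'b' -> 0
s[0]='a' != 'b' -> 0
s[0]='a' != 'b' -> 0
s[0]='c' != 'b' -> 0
s[0]='c' != 'b' -> 0
s[0]='c' != 'b' -> 0
s[0]='b' == 'b' -> 1
s[0]='b' == 'b' -> 1
s[0]='b' == 'b' -> 1
s[0]='a' != 'b' -> 0
Sum: 0 + 0 + 0 + 0 + 0 + 0 + 0 + 1 + 1 + 1 + 0 = 3

3


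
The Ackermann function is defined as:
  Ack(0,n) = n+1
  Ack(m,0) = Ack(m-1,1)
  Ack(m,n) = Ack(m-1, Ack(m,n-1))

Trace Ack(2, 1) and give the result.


Ack(2, 1) = Ack(1, Ack(2, 0))
  Ack(2, 0) = Ack(1, 1)
    Ack(1, 1) = Ack(0, Ack(1, 0))
      Ack(1, 0) = Ack(0, 1)
        Ack(0, 1) = 2
      = Ack(0, 2)
      Ack(0, 2) = 3
  = Ack(1, 3)
  Ack(1, 3) = Ack(0, Ack(1, 2))
    Ack(1, 2) = Ack(0, Ack(1, 1))
      Ack(1, 1) = Ack(0, Ack(1, 0))
        Ack(1, 0) = Ack(0, 1)
          Ack(0, 1) = 2
        = Ack(0, 2)
        Ack(0, 2) = 3
      = Ack(0, 3)
      Ack(0, 3) = 4
    = Ack(0, 4)
    Ack(0, 4) = 5
Result: Ack(2, 1) = 5

5


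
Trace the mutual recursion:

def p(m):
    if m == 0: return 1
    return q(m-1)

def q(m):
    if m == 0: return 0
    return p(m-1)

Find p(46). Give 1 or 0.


p(46) = q(45)
q(45) = p(44)
p(44) = q(43)
q(43) = p(42)
p(42) = q(41)
q(41) = p(40)
p(40) = q(39)
q(39) = p(38)
p(38) = q(37)
q(37) = p(36)
p(36) = q(35)
q(35) = p(34)
p(34) = q(33)
q(33) = p(32)
p(32) = q(31)
q(31) = p(30)
p(30) = q(29)
q(29) = p(28)
p(28) = q(27)
q(27) = p(26)
p(26) = q(25)
q(25) = p(24)
p(24) = q(23)
q(23) = p(22)
p(22) = q(21)
q(21) = p(20)
p(20) = q(19)
q(19) = p(18)
p(18) = q(17)
q(17) = p(16)
p(16) = q(15)
q(15) = p(14)
p(14) = q(13)
q(13) = p(12)
p(12) = q(11)
q(11) = p(10)
p(10) = q(9)
q(9) = p(8)
p(8) = q(7)
q(7) = p(6)
p(6) = q(5)
q(5) = p(4)
p(4) = q(3)
q(3) = p(2)
p(2) = q(1)
q(1) = p(0)
p(0) = 1  (base case)
Result: 1

1


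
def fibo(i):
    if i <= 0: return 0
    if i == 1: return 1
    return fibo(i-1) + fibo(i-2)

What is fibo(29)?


Computing fibo(29) bottom-up:
fibo(0) = 0
fibo(1) = 1
fibo(2) = fibo(1) + fibo(0) = 1 + 0 = 1
fibo(3) = fibo(2) + fibo(1) = 1 + 1 = 2
fibo(4) = fibo(3) + fibo(2) = 2 + 1 = 3
fibo(5) = fibo(4) + fibo(3) = 3 + 2 = 5
fibo(6) = fibo(5) + fibo(4) = 5 + 3 = 8
fibo(7) = fibo(6) + fibo(5) = 8 + 5 = 13
fibo(8) = fibo(7) + fibo(6) = 13 + 8 = 21
fibo(9) = fibo(8) + fibo(7) = 21 + 13 = 34
fibo(10) = fibo(9) + fibo(8) = 34 + 21 = 55
fibo(11) = fibo(10) + fibo(9) = 55 + 34 = 89
fibo(12) = fibo(11) + fibo(10) = 89 + 55 = 144
fibo(13) = fibo(12) + fibo(11) = 144 + 89 = 233
fibo(14) = fibo(13) + fibo(12) = 233 + 144 = 377
fibo(15) = fibo(14) + fibo(13) = 377 + 233 = 610
fibo(16) = fibo(15) + fibo(14) = 610 + 377 = 987
fibo(17) = fibo(16) + fibo(15) = 987 + 610 = 1597
fibo(18) = fibo(17) + fibo(16) = 1597 + 987 = 2584
fibo(19) = fibo(18) + fibo(17) = 2584 + 1597 = 4181
fibo(20) = fibo(19) + fibo(18) = 4181 + 2584 = 6765
fibo(21) = fibo(20) + fibo(19) = 6765 + 4181 = 10946
fibo(22) = fibo(21) + fibo(20) = 10946 + 6765 = 17711
fibo(23) = fibo(22) + fibo(21) = 17711 + 10946 = 28657
fibo(24) = fibo(23) + fibo(22) = 28657 + 17711 = 46368
fibo(25) = fibo(24) + fibo(23) = 46368 + 28657 = 75025
fibo(26) = fibo(25) + fibo(24) = 75025 + 46368 = 121393
fibo(27) = fibo(26) + fibo(25) = 121393 + 75025 = 196418
fibo(28) = fibo(27) + fibo(26) = 196418 + 121393 = 317811
fibo(29) = fibo(28) + fibo(27) = 317811 + 196418 = 514229

514229


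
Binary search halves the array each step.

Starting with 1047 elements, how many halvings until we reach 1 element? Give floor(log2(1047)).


1047 / 2 = 523
523 / 2 = 261
261 / 2 = 130
130 / 2 = 65
65 / 2 = 32
32 / 2 = 16
16 / 2 = 8
8 / 2 = 4
4 / 2 = 2
2 / 2 = 1
Reached 1 after 10 halvings

10


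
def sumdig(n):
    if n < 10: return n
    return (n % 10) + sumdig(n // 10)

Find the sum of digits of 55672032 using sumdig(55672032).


sumdig(55672032) = 2 + sumdig(5567203)
sumdig(5567203) = 3 + sumdig(556720)
sumdig(556720) = 0 + sumdig(55672)
sumdig(55672) = 2 + sumdig(5567)
sumdig(5567) = 7 + sumdig(556)
sumdig(556) = 6 + sumdig(55)
sumdig(55) = 5 + sumdig(5)
sumdig(5) = 5  (base case)
Total: 2 + 3 + 0 + 2 + 7 + 6 + 5 + 5 = 30

30


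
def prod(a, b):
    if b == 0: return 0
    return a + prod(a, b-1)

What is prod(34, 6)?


prod(34, 6) = 34 + prod(34, 5)
prod(34, 5) = 34 + prod(34, 4)
prod(34, 4) = 34 + prod(34, 3)
prod(34, 3) = 34 + prod(34, 2)
prod(34, 2) = 34 + prod(34, 1)
prod(34, 1) = 34 + prod(34, 0)
prod(34, 0) = 0  (base case)
Total: 34 + 34 + 34 + 34 + 34 + 34 + 0 = 204

204


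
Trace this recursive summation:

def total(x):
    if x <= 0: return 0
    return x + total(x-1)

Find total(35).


total(35)
= 35 + 34 + 33 + 32 + 31 + 30 + 29 + 28 + 27 + 26 + 25 + 24 + 23 + 22 + 21 + 20 + 19 + 18 + 17 + 16 + 15 + 14 + 13 + 12 + 11 + 10 + 9 + 8 + 7 + 6 + 5 + 4 + 3 + 2 + 1 + total(0)
= 35 + 34 + 33 + 32 + 31 + 30 + 29 + 28 + 27 + 26 + 25 + 24 + 23 + 22 + 21 + 20 + 19 + 18 + 17 + 16 + 15 + 14 + 13 + 12 + 11 + 10 + 9 + 8 + 7 + 6 + 5 + 4 + 3 + 2 + 1 + 0
= 630

630


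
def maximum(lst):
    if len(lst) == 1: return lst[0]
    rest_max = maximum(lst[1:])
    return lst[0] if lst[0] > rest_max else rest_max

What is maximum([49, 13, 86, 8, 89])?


maximum([49, 13, 86, 8, 89]): compare 49 with maximum([13, 86, 8, 89])
maximum([13, 86, 8, 89]): compare 13 with maximum([86, 8, 89])
maximum([86, 8, 89]): compare 86 with maximum([8, 89])
maximum([8, 89]): compare 8 with maximum([89])
maximum([89]) = 89  (base case)
Compare 8 with 89 -> 89
Compare 86 with 89 -> 89
Compare 13 with 89 -> 89
Compare 49 with 89 -> 89

89


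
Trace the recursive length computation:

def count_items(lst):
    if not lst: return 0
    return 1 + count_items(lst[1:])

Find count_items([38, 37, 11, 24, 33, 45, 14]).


count_items([38, 37, 11, 24, 33, 45, 14]) = 1 + count_items([37, 11, 24, 33, 45, 14])
count_items([37, 11, 24, 33, 45, 14]) = 1 + count_items([11, 24, 33, 45, 14])
count_items([11, 24, 33, 45, 14]) = 1 + count_items([24, 33, 45, 14])
count_items([24, 33, 45, 14]) = 1 + count_items([33, 45, 14])
count_items([33, 45, 14]) = 1 + count_items([45, 14])
count_items([45, 14]) = 1 + count_items([14])
count_items([14]) = 1 + count_items([])
count_items([]) = 0  (base case)
Unwinding: 1 + 1 + 1 + 1 + 1 + 1 + 1 + 0 = 7

7


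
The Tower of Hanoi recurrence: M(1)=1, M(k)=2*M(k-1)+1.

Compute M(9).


M(9) = 2 * M(8) + 1
M(8) = 2 * M(7) + 1
M(7) = 2 * M(6) + 1
M(6) = 2 * M(5) + 1
M(5) = 2 * M(4) + 1
M(4) = 2 * M(3) + 1
M(3) = 2 * M(2) + 1
M(2) = 2 * M(1) + 1
M(1) = 1  (base case)
M(2) = 2 * 1 + 1 = 3
M(3) = 2 * 3 + 1 = 7
M(4) = 2 * 7 + 1 = 15
M(5) = 2 * 15 + 1 = 31
M(6) = 2 * 31 + 1 = 63
M(7) = 2 * 63 + 1 = 127
M(8) = 2 * 127 + 1 = 255
M(9) = 2 * 255 + 1 = 511

511


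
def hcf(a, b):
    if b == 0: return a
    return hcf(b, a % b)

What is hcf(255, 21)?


hcf(255, 21) = hcf(21, 3)
hcf(21, 3) = hcf(3, 0)
hcf(3, 0) = 3  (base case)

3


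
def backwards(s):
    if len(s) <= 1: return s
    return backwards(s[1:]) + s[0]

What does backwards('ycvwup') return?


backwards('ycvwup') = backwards('cvwup') + 'y'
backwards('cvwup') = backwards('vwup') + 'c'
backwards('vwup') = backwards('wup') + 'v'
backwards('wup') = backwards('up') + 'w'
backwards('up') = backwards('p') + 'u'
backwards('p') = 'p'  (base case)
Concatenating: 'p' + 'u' + 'w' + 'v' + 'c' + 'y' = 'puwvcy'

puwvcy


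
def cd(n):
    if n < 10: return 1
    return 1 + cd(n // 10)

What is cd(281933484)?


cd(281933484) = 1 + cd(28193348)
cd(28193348) = 1 + cd(2819334)
cd(2819334) = 1 + cd(281933)
cd(281933) = 1 + cd(28193)
cd(28193) = 1 + cd(2819)
cd(2819) = 1 + cd(281)
cd(281) = 1 + cd(28)
cd(28) = 1 + cd(2)
cd(2) = 1  (base case: 2 < 10)
Unwinding: 1 + 1 + 1 + 1 + 1 + 1 + 1 + 1 + 1 = 9

9
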